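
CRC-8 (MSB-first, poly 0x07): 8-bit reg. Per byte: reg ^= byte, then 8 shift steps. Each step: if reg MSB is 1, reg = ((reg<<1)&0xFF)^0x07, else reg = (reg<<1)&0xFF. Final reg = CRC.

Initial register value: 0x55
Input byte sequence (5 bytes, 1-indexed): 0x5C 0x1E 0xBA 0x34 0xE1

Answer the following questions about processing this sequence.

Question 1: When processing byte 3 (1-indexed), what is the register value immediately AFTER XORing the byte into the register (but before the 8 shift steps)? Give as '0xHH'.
Answer: 0x5D

Derivation:
Register before byte 3: 0xE7
Byte 3: 0xBA
0xE7 XOR 0xBA = 0x5D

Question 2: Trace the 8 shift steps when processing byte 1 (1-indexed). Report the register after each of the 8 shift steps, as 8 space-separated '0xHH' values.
Answer: 0x12 0x24 0x48 0x90 0x27 0x4E 0x9C 0x3F

Derivation:
Register before byte 1: 0x55
After XOR with byte 0x5C: 0x09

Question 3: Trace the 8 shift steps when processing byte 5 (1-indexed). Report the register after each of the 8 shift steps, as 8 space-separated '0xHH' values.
After byte 1 (0x5C): reg=0x3F
After byte 2 (0x1E): reg=0xE7
After byte 3 (0xBA): reg=0x94
After byte 4 (0x34): reg=0x69
Register before byte 5: 0x69
After XOR with byte 0xE1: 0x88

Answer: 0x17 0x2E 0x5C 0xB8 0x77 0xEE 0xDB 0xB1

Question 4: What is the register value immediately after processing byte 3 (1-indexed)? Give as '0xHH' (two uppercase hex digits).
Answer: 0x94

Derivation:
After byte 1 (0x5C): reg=0x3F
After byte 2 (0x1E): reg=0xE7
After byte 3 (0xBA): reg=0x94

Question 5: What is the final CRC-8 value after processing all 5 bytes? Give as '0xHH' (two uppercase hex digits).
Answer: 0xB1

Derivation:
After byte 1 (0x5C): reg=0x3F
After byte 2 (0x1E): reg=0xE7
After byte 3 (0xBA): reg=0x94
After byte 4 (0x34): reg=0x69
After byte 5 (0xE1): reg=0xB1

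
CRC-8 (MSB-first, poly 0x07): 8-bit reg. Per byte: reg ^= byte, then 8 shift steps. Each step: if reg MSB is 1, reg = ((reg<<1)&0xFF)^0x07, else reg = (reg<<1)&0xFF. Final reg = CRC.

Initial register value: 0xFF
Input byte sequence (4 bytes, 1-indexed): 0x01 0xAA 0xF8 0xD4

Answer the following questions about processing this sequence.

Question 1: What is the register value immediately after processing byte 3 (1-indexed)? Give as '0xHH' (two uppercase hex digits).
Answer: 0x3C

Derivation:
After byte 1 (0x01): reg=0xF4
After byte 2 (0xAA): reg=0x9D
After byte 3 (0xF8): reg=0x3C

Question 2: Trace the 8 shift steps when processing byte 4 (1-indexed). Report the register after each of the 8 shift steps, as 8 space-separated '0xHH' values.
Answer: 0xD7 0xA9 0x55 0xAA 0x53 0xA6 0x4B 0x96

Derivation:
After byte 1 (0x01): reg=0xF4
After byte 2 (0xAA): reg=0x9D
After byte 3 (0xF8): reg=0x3C
Register before byte 4: 0x3C
After XOR with byte 0xD4: 0xE8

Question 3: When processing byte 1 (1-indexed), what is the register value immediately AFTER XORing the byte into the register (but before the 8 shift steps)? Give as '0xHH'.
Register before byte 1: 0xFF
Byte 1: 0x01
0xFF XOR 0x01 = 0xFE

Answer: 0xFE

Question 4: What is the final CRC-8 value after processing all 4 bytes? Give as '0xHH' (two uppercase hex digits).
Answer: 0x96

Derivation:
After byte 1 (0x01): reg=0xF4
After byte 2 (0xAA): reg=0x9D
After byte 3 (0xF8): reg=0x3C
After byte 4 (0xD4): reg=0x96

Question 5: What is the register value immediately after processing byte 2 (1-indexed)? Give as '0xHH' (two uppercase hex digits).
After byte 1 (0x01): reg=0xF4
After byte 2 (0xAA): reg=0x9D

Answer: 0x9D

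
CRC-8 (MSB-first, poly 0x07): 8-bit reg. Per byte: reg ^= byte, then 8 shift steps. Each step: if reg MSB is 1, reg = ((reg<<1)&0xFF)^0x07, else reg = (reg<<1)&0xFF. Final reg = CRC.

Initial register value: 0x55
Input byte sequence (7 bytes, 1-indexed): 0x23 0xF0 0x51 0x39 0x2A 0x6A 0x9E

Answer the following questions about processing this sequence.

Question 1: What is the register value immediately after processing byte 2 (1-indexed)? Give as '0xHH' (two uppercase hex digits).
After byte 1 (0x23): reg=0x45
After byte 2 (0xF0): reg=0x02

Answer: 0x02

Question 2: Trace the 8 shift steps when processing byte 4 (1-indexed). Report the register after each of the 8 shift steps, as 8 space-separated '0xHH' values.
After byte 1 (0x23): reg=0x45
After byte 2 (0xF0): reg=0x02
After byte 3 (0x51): reg=0xBE
Register before byte 4: 0xBE
After XOR with byte 0x39: 0x87

Answer: 0x09 0x12 0x24 0x48 0x90 0x27 0x4E 0x9C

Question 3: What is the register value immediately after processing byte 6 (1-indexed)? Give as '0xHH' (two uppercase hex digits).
After byte 1 (0x23): reg=0x45
After byte 2 (0xF0): reg=0x02
After byte 3 (0x51): reg=0xBE
After byte 4 (0x39): reg=0x9C
After byte 5 (0x2A): reg=0x0B
After byte 6 (0x6A): reg=0x20

Answer: 0x20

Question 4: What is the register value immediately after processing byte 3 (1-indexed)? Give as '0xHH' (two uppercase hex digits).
After byte 1 (0x23): reg=0x45
After byte 2 (0xF0): reg=0x02
After byte 3 (0x51): reg=0xBE

Answer: 0xBE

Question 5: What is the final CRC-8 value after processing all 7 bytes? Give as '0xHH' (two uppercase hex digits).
After byte 1 (0x23): reg=0x45
After byte 2 (0xF0): reg=0x02
After byte 3 (0x51): reg=0xBE
After byte 4 (0x39): reg=0x9C
After byte 5 (0x2A): reg=0x0B
After byte 6 (0x6A): reg=0x20
After byte 7 (0x9E): reg=0x33

Answer: 0x33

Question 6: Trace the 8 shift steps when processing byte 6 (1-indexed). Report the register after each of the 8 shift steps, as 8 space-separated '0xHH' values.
Answer: 0xC2 0x83 0x01 0x02 0x04 0x08 0x10 0x20

Derivation:
After byte 1 (0x23): reg=0x45
After byte 2 (0xF0): reg=0x02
After byte 3 (0x51): reg=0xBE
After byte 4 (0x39): reg=0x9C
After byte 5 (0x2A): reg=0x0B
Register before byte 6: 0x0B
After XOR with byte 0x6A: 0x61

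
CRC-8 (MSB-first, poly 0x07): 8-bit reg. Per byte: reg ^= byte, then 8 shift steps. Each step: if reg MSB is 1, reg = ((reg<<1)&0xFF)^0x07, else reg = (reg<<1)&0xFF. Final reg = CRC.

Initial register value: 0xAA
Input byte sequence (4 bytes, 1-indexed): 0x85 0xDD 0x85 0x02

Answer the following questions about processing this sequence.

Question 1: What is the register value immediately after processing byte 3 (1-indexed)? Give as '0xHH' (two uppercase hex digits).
Answer: 0xC5

Derivation:
After byte 1 (0x85): reg=0xCD
After byte 2 (0xDD): reg=0x70
After byte 3 (0x85): reg=0xC5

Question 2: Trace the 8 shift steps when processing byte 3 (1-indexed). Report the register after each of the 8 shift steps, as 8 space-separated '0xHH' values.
Answer: 0xED 0xDD 0xBD 0x7D 0xFA 0xF3 0xE1 0xC5

Derivation:
After byte 1 (0x85): reg=0xCD
After byte 2 (0xDD): reg=0x70
Register before byte 3: 0x70
After XOR with byte 0x85: 0xF5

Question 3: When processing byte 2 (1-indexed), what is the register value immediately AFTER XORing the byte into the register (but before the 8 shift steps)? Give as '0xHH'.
Answer: 0x10

Derivation:
Register before byte 2: 0xCD
Byte 2: 0xDD
0xCD XOR 0xDD = 0x10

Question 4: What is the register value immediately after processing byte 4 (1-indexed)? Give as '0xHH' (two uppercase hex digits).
After byte 1 (0x85): reg=0xCD
After byte 2 (0xDD): reg=0x70
After byte 3 (0x85): reg=0xC5
After byte 4 (0x02): reg=0x5B

Answer: 0x5B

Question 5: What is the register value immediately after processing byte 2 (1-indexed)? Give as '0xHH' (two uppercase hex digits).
Answer: 0x70

Derivation:
After byte 1 (0x85): reg=0xCD
After byte 2 (0xDD): reg=0x70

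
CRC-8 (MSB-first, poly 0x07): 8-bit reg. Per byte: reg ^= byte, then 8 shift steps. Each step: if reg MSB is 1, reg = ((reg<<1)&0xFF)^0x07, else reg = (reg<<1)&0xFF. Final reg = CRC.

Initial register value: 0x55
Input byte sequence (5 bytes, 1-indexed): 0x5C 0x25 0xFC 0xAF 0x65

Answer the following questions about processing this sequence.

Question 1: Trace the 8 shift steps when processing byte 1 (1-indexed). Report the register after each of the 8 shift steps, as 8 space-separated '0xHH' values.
Answer: 0x12 0x24 0x48 0x90 0x27 0x4E 0x9C 0x3F

Derivation:
Register before byte 1: 0x55
After XOR with byte 0x5C: 0x09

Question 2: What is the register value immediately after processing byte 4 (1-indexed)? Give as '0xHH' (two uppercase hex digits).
Answer: 0x89

Derivation:
After byte 1 (0x5C): reg=0x3F
After byte 2 (0x25): reg=0x46
After byte 3 (0xFC): reg=0x2F
After byte 4 (0xAF): reg=0x89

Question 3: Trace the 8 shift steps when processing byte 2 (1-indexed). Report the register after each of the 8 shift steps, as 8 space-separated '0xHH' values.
After byte 1 (0x5C): reg=0x3F
Register before byte 2: 0x3F
After XOR with byte 0x25: 0x1A

Answer: 0x34 0x68 0xD0 0xA7 0x49 0x92 0x23 0x46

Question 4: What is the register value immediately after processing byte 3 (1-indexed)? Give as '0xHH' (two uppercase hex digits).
After byte 1 (0x5C): reg=0x3F
After byte 2 (0x25): reg=0x46
After byte 3 (0xFC): reg=0x2F

Answer: 0x2F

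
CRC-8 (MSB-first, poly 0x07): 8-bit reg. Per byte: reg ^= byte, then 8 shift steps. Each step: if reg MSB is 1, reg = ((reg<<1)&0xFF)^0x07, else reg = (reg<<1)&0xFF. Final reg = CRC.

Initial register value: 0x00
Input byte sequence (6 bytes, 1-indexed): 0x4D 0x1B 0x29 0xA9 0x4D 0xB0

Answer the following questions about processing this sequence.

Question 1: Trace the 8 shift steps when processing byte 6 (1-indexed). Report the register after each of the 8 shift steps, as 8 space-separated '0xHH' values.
After byte 1 (0x4D): reg=0xE4
After byte 2 (0x1B): reg=0xF3
After byte 3 (0x29): reg=0x08
After byte 4 (0xA9): reg=0x6E
After byte 5 (0x4D): reg=0xE9
Register before byte 6: 0xE9
After XOR with byte 0xB0: 0x59

Answer: 0xB2 0x63 0xC6 0x8B 0x11 0x22 0x44 0x88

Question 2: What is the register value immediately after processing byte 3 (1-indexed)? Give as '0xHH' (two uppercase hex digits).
After byte 1 (0x4D): reg=0xE4
After byte 2 (0x1B): reg=0xF3
After byte 3 (0x29): reg=0x08

Answer: 0x08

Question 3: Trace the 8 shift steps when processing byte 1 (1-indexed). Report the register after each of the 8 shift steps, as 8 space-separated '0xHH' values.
Answer: 0x9A 0x33 0x66 0xCC 0x9F 0x39 0x72 0xE4

Derivation:
Register before byte 1: 0x00
After XOR with byte 0x4D: 0x4D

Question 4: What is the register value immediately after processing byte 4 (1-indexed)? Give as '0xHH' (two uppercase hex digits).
Answer: 0x6E

Derivation:
After byte 1 (0x4D): reg=0xE4
After byte 2 (0x1B): reg=0xF3
After byte 3 (0x29): reg=0x08
After byte 4 (0xA9): reg=0x6E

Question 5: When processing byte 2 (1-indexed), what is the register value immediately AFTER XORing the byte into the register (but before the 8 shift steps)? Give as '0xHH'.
Register before byte 2: 0xE4
Byte 2: 0x1B
0xE4 XOR 0x1B = 0xFF

Answer: 0xFF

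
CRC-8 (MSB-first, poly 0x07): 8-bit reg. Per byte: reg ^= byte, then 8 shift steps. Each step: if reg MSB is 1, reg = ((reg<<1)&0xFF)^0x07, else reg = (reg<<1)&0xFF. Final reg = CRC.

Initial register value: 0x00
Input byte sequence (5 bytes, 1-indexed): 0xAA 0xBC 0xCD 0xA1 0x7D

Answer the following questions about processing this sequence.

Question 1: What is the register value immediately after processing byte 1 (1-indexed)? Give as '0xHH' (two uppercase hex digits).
Answer: 0x5F

Derivation:
After byte 1 (0xAA): reg=0x5F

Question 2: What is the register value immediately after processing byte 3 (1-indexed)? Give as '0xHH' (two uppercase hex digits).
After byte 1 (0xAA): reg=0x5F
After byte 2 (0xBC): reg=0xA7
After byte 3 (0xCD): reg=0x11

Answer: 0x11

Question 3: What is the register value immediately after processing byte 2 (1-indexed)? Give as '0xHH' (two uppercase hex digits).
Answer: 0xA7

Derivation:
After byte 1 (0xAA): reg=0x5F
After byte 2 (0xBC): reg=0xA7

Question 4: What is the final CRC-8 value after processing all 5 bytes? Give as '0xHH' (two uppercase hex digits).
After byte 1 (0xAA): reg=0x5F
After byte 2 (0xBC): reg=0xA7
After byte 3 (0xCD): reg=0x11
After byte 4 (0xA1): reg=0x19
After byte 5 (0x7D): reg=0x3B

Answer: 0x3B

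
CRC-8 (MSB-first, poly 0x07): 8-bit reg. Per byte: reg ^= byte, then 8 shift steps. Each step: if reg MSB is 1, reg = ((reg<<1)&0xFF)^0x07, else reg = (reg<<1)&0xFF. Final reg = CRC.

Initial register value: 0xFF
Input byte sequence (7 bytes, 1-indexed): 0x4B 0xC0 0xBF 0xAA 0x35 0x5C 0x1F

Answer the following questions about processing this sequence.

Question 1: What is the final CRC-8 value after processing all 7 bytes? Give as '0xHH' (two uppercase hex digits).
Answer: 0x09

Derivation:
After byte 1 (0x4B): reg=0x05
After byte 2 (0xC0): reg=0x55
After byte 3 (0xBF): reg=0x98
After byte 4 (0xAA): reg=0x9E
After byte 5 (0x35): reg=0x58
After byte 6 (0x5C): reg=0x1C
After byte 7 (0x1F): reg=0x09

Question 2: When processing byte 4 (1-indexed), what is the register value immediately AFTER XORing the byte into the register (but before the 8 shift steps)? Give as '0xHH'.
Answer: 0x32

Derivation:
Register before byte 4: 0x98
Byte 4: 0xAA
0x98 XOR 0xAA = 0x32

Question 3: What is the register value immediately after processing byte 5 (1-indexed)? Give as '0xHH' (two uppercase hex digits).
Answer: 0x58

Derivation:
After byte 1 (0x4B): reg=0x05
After byte 2 (0xC0): reg=0x55
After byte 3 (0xBF): reg=0x98
After byte 4 (0xAA): reg=0x9E
After byte 5 (0x35): reg=0x58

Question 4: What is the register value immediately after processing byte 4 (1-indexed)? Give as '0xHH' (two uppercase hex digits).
Answer: 0x9E

Derivation:
After byte 1 (0x4B): reg=0x05
After byte 2 (0xC0): reg=0x55
After byte 3 (0xBF): reg=0x98
After byte 4 (0xAA): reg=0x9E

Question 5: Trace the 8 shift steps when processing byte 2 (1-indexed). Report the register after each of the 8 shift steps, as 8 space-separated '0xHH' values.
After byte 1 (0x4B): reg=0x05
Register before byte 2: 0x05
After XOR with byte 0xC0: 0xC5

Answer: 0x8D 0x1D 0x3A 0x74 0xE8 0xD7 0xA9 0x55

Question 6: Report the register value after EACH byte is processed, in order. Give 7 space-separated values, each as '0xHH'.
0x05 0x55 0x98 0x9E 0x58 0x1C 0x09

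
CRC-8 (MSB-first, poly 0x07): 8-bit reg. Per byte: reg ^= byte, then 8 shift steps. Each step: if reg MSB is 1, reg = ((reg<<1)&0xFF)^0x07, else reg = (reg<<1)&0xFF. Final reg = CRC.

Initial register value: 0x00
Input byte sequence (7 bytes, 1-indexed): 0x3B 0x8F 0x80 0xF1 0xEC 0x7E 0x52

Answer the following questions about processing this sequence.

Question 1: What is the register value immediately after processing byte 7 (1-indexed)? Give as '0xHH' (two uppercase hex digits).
Answer: 0xF9

Derivation:
After byte 1 (0x3B): reg=0xA1
After byte 2 (0x8F): reg=0xCA
After byte 3 (0x80): reg=0xF1
After byte 4 (0xF1): reg=0x00
After byte 5 (0xEC): reg=0x8A
After byte 6 (0x7E): reg=0xC2
After byte 7 (0x52): reg=0xF9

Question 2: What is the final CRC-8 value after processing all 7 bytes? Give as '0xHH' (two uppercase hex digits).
After byte 1 (0x3B): reg=0xA1
After byte 2 (0x8F): reg=0xCA
After byte 3 (0x80): reg=0xF1
After byte 4 (0xF1): reg=0x00
After byte 5 (0xEC): reg=0x8A
After byte 6 (0x7E): reg=0xC2
After byte 7 (0x52): reg=0xF9

Answer: 0xF9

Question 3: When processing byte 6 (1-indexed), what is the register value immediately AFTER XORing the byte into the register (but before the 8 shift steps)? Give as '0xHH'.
Answer: 0xF4

Derivation:
Register before byte 6: 0x8A
Byte 6: 0x7E
0x8A XOR 0x7E = 0xF4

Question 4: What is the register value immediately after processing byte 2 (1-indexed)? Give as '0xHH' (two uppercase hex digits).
Answer: 0xCA

Derivation:
After byte 1 (0x3B): reg=0xA1
After byte 2 (0x8F): reg=0xCA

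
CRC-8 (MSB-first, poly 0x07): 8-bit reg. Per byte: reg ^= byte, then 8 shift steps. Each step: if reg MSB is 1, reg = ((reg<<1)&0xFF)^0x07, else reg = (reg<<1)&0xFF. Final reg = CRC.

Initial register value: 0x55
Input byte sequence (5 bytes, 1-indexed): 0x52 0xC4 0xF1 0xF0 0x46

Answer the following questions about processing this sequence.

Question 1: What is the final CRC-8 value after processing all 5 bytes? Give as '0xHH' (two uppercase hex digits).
Answer: 0x1D

Derivation:
After byte 1 (0x52): reg=0x15
After byte 2 (0xC4): reg=0x39
After byte 3 (0xF1): reg=0x76
After byte 4 (0xF0): reg=0x9B
After byte 5 (0x46): reg=0x1D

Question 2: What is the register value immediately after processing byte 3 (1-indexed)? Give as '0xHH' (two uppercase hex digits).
Answer: 0x76

Derivation:
After byte 1 (0x52): reg=0x15
After byte 2 (0xC4): reg=0x39
After byte 3 (0xF1): reg=0x76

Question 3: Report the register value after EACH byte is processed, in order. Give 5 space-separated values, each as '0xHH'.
0x15 0x39 0x76 0x9B 0x1D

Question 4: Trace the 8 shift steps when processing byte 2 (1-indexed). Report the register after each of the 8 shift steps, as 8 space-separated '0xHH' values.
Answer: 0xA5 0x4D 0x9A 0x33 0x66 0xCC 0x9F 0x39

Derivation:
After byte 1 (0x52): reg=0x15
Register before byte 2: 0x15
After XOR with byte 0xC4: 0xD1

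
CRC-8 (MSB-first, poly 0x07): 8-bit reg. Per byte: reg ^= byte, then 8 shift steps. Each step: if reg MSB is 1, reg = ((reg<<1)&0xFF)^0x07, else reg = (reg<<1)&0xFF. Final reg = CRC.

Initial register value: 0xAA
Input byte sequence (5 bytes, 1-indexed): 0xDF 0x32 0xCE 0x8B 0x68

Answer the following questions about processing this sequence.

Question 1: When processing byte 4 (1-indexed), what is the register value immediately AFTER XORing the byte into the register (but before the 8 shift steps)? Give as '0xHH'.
Answer: 0x9B

Derivation:
Register before byte 4: 0x10
Byte 4: 0x8B
0x10 XOR 0x8B = 0x9B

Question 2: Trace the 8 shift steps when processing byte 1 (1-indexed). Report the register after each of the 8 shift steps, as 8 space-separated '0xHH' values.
Answer: 0xEA 0xD3 0xA1 0x45 0x8A 0x13 0x26 0x4C

Derivation:
Register before byte 1: 0xAA
After XOR with byte 0xDF: 0x75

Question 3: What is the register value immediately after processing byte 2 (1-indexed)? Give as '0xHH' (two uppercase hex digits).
After byte 1 (0xDF): reg=0x4C
After byte 2 (0x32): reg=0x7D

Answer: 0x7D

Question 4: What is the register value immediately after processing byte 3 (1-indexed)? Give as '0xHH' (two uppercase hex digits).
After byte 1 (0xDF): reg=0x4C
After byte 2 (0x32): reg=0x7D
After byte 3 (0xCE): reg=0x10

Answer: 0x10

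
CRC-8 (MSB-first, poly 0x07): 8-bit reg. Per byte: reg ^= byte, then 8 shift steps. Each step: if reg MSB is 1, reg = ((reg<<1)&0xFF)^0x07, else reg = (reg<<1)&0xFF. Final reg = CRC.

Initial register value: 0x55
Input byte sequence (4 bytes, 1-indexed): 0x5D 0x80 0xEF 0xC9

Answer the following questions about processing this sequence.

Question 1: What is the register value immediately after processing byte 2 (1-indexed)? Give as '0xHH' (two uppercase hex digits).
Answer: 0x21

Derivation:
After byte 1 (0x5D): reg=0x38
After byte 2 (0x80): reg=0x21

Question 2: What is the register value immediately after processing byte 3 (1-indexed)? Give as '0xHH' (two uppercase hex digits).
Answer: 0x64

Derivation:
After byte 1 (0x5D): reg=0x38
After byte 2 (0x80): reg=0x21
After byte 3 (0xEF): reg=0x64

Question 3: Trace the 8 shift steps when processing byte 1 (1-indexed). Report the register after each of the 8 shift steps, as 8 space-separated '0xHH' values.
Answer: 0x10 0x20 0x40 0x80 0x07 0x0E 0x1C 0x38

Derivation:
Register before byte 1: 0x55
After XOR with byte 0x5D: 0x08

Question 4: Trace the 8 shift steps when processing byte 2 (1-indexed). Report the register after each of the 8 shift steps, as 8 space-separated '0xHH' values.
After byte 1 (0x5D): reg=0x38
Register before byte 2: 0x38
After XOR with byte 0x80: 0xB8

Answer: 0x77 0xEE 0xDB 0xB1 0x65 0xCA 0x93 0x21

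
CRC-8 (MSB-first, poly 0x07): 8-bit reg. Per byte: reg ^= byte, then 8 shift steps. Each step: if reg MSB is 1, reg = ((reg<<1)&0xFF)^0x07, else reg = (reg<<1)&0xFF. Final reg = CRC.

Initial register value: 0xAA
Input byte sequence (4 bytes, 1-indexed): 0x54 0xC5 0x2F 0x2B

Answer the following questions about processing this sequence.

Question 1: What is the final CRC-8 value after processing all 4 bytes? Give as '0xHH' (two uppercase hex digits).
Answer: 0x36

Derivation:
After byte 1 (0x54): reg=0xF4
After byte 2 (0xC5): reg=0x97
After byte 3 (0x2F): reg=0x21
After byte 4 (0x2B): reg=0x36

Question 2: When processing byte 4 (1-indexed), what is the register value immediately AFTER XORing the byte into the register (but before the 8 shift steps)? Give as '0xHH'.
Answer: 0x0A

Derivation:
Register before byte 4: 0x21
Byte 4: 0x2B
0x21 XOR 0x2B = 0x0A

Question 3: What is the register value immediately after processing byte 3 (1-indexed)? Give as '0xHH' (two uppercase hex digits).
After byte 1 (0x54): reg=0xF4
After byte 2 (0xC5): reg=0x97
After byte 3 (0x2F): reg=0x21

Answer: 0x21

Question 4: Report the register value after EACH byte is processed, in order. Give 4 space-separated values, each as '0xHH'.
0xF4 0x97 0x21 0x36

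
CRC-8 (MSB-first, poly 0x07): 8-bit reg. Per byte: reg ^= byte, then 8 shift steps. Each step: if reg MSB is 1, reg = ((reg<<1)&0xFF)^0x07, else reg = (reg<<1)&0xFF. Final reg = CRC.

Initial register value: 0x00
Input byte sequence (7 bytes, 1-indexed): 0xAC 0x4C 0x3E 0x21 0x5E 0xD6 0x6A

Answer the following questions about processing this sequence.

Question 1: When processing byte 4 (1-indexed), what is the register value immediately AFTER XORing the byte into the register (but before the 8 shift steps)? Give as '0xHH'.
Answer: 0x8E

Derivation:
Register before byte 4: 0xAF
Byte 4: 0x21
0xAF XOR 0x21 = 0x8E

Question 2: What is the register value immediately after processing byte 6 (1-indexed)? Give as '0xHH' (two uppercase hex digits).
Answer: 0xD1

Derivation:
After byte 1 (0xAC): reg=0x4D
After byte 2 (0x4C): reg=0x07
After byte 3 (0x3E): reg=0xAF
After byte 4 (0x21): reg=0xA3
After byte 5 (0x5E): reg=0xFD
After byte 6 (0xD6): reg=0xD1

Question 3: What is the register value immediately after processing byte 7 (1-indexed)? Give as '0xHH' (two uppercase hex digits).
Answer: 0x28

Derivation:
After byte 1 (0xAC): reg=0x4D
After byte 2 (0x4C): reg=0x07
After byte 3 (0x3E): reg=0xAF
After byte 4 (0x21): reg=0xA3
After byte 5 (0x5E): reg=0xFD
After byte 6 (0xD6): reg=0xD1
After byte 7 (0x6A): reg=0x28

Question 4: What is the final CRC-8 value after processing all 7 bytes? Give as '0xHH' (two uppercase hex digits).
Answer: 0x28

Derivation:
After byte 1 (0xAC): reg=0x4D
After byte 2 (0x4C): reg=0x07
After byte 3 (0x3E): reg=0xAF
After byte 4 (0x21): reg=0xA3
After byte 5 (0x5E): reg=0xFD
After byte 6 (0xD6): reg=0xD1
After byte 7 (0x6A): reg=0x28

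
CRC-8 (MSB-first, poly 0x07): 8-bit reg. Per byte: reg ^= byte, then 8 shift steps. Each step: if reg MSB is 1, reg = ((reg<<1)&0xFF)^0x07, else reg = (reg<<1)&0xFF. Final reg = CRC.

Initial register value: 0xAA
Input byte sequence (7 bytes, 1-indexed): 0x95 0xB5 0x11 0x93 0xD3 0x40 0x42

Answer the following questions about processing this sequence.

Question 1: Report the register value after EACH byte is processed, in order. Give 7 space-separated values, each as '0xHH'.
0xBD 0x38 0xDF 0xE3 0x90 0x3E 0x73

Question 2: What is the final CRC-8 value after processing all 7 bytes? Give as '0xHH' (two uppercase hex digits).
After byte 1 (0x95): reg=0xBD
After byte 2 (0xB5): reg=0x38
After byte 3 (0x11): reg=0xDF
After byte 4 (0x93): reg=0xE3
After byte 5 (0xD3): reg=0x90
After byte 6 (0x40): reg=0x3E
After byte 7 (0x42): reg=0x73

Answer: 0x73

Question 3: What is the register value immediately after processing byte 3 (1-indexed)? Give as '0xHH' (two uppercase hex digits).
Answer: 0xDF

Derivation:
After byte 1 (0x95): reg=0xBD
After byte 2 (0xB5): reg=0x38
After byte 3 (0x11): reg=0xDF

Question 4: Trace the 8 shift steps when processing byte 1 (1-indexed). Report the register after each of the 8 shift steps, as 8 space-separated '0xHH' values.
Register before byte 1: 0xAA
After XOR with byte 0x95: 0x3F

Answer: 0x7E 0xFC 0xFF 0xF9 0xF5 0xED 0xDD 0xBD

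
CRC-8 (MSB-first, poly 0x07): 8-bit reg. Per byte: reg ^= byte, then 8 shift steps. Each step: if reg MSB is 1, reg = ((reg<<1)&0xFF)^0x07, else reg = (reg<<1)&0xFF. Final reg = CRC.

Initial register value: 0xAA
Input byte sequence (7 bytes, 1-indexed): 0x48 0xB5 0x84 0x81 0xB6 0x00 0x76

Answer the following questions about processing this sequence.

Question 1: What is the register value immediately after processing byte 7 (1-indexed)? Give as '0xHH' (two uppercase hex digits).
Answer: 0xFE

Derivation:
After byte 1 (0x48): reg=0xA0
After byte 2 (0xB5): reg=0x6B
After byte 3 (0x84): reg=0x83
After byte 4 (0x81): reg=0x0E
After byte 5 (0xB6): reg=0x21
After byte 6 (0x00): reg=0xE7
After byte 7 (0x76): reg=0xFE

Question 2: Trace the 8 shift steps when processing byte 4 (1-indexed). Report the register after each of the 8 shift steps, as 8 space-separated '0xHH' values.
After byte 1 (0x48): reg=0xA0
After byte 2 (0xB5): reg=0x6B
After byte 3 (0x84): reg=0x83
Register before byte 4: 0x83
After XOR with byte 0x81: 0x02

Answer: 0x04 0x08 0x10 0x20 0x40 0x80 0x07 0x0E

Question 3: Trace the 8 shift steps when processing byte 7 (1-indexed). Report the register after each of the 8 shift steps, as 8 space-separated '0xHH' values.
Answer: 0x25 0x4A 0x94 0x2F 0x5E 0xBC 0x7F 0xFE

Derivation:
After byte 1 (0x48): reg=0xA0
After byte 2 (0xB5): reg=0x6B
After byte 3 (0x84): reg=0x83
After byte 4 (0x81): reg=0x0E
After byte 5 (0xB6): reg=0x21
After byte 6 (0x00): reg=0xE7
Register before byte 7: 0xE7
After XOR with byte 0x76: 0x91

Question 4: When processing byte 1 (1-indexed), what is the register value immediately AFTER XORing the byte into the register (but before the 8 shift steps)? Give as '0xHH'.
Register before byte 1: 0xAA
Byte 1: 0x48
0xAA XOR 0x48 = 0xE2

Answer: 0xE2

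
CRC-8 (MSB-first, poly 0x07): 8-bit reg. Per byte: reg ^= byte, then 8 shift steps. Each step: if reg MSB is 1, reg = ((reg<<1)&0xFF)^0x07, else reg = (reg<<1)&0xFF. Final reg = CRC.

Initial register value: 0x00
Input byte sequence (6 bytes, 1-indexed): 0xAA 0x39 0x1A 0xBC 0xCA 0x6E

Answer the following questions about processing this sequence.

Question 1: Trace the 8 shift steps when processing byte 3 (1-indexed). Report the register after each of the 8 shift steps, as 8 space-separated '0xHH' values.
Answer: 0x5E 0xBC 0x7F 0xFE 0xFB 0xF1 0xE5 0xCD

Derivation:
After byte 1 (0xAA): reg=0x5F
After byte 2 (0x39): reg=0x35
Register before byte 3: 0x35
After XOR with byte 0x1A: 0x2F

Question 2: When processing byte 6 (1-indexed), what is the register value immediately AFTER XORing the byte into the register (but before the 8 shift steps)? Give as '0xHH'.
Answer: 0xA1

Derivation:
Register before byte 6: 0xCF
Byte 6: 0x6E
0xCF XOR 0x6E = 0xA1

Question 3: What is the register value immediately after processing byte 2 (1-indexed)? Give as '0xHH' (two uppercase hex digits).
After byte 1 (0xAA): reg=0x5F
After byte 2 (0x39): reg=0x35

Answer: 0x35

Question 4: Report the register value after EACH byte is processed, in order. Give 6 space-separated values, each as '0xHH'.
0x5F 0x35 0xCD 0x50 0xCF 0x6E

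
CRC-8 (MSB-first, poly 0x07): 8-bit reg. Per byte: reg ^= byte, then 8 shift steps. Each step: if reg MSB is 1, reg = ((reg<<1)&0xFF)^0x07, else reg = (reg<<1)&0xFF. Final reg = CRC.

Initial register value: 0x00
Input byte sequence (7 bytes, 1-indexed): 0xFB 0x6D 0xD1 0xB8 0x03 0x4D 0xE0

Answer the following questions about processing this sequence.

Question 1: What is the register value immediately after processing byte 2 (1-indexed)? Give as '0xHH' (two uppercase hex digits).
After byte 1 (0xFB): reg=0xEF
After byte 2 (0x6D): reg=0x87

Answer: 0x87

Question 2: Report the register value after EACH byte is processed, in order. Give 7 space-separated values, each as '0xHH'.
0xEF 0x87 0xA5 0x53 0xB7 0xE8 0x38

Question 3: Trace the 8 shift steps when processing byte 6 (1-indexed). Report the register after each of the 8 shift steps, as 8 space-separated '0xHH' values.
After byte 1 (0xFB): reg=0xEF
After byte 2 (0x6D): reg=0x87
After byte 3 (0xD1): reg=0xA5
After byte 4 (0xB8): reg=0x53
After byte 5 (0x03): reg=0xB7
Register before byte 6: 0xB7
After XOR with byte 0x4D: 0xFA

Answer: 0xF3 0xE1 0xC5 0x8D 0x1D 0x3A 0x74 0xE8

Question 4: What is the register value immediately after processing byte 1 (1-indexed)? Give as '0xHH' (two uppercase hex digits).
After byte 1 (0xFB): reg=0xEF

Answer: 0xEF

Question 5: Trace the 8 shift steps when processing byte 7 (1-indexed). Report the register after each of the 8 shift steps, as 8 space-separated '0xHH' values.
Answer: 0x10 0x20 0x40 0x80 0x07 0x0E 0x1C 0x38

Derivation:
After byte 1 (0xFB): reg=0xEF
After byte 2 (0x6D): reg=0x87
After byte 3 (0xD1): reg=0xA5
After byte 4 (0xB8): reg=0x53
After byte 5 (0x03): reg=0xB7
After byte 6 (0x4D): reg=0xE8
Register before byte 7: 0xE8
After XOR with byte 0xE0: 0x08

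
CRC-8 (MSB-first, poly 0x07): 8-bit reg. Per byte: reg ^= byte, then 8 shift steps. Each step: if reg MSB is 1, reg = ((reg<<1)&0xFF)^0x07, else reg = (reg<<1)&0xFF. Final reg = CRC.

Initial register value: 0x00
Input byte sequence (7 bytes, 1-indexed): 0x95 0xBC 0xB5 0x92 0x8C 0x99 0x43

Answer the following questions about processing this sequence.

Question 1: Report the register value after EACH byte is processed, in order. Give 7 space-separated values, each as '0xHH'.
0xE2 0x9D 0xD8 0xF1 0x74 0x8D 0x64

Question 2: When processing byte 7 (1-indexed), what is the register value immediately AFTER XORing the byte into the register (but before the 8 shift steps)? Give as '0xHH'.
Register before byte 7: 0x8D
Byte 7: 0x43
0x8D XOR 0x43 = 0xCE

Answer: 0xCE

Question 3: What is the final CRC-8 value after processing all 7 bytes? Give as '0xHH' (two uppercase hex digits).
Answer: 0x64

Derivation:
After byte 1 (0x95): reg=0xE2
After byte 2 (0xBC): reg=0x9D
After byte 3 (0xB5): reg=0xD8
After byte 4 (0x92): reg=0xF1
After byte 5 (0x8C): reg=0x74
After byte 6 (0x99): reg=0x8D
After byte 7 (0x43): reg=0x64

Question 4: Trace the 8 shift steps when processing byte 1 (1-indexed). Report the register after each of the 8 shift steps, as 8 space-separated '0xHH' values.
Register before byte 1: 0x00
After XOR with byte 0x95: 0x95

Answer: 0x2D 0x5A 0xB4 0x6F 0xDE 0xBB 0x71 0xE2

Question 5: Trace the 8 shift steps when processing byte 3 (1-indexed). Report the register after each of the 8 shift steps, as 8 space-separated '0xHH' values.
After byte 1 (0x95): reg=0xE2
After byte 2 (0xBC): reg=0x9D
Register before byte 3: 0x9D
After XOR with byte 0xB5: 0x28

Answer: 0x50 0xA0 0x47 0x8E 0x1B 0x36 0x6C 0xD8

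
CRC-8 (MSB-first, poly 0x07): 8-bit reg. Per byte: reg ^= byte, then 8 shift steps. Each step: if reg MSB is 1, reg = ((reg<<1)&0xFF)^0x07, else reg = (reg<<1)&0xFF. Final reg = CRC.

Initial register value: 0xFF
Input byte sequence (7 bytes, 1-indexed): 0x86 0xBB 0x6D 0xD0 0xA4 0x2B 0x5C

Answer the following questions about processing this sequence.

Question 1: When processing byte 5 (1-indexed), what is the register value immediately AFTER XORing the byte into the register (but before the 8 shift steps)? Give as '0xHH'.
Answer: 0x14

Derivation:
Register before byte 5: 0xB0
Byte 5: 0xA4
0xB0 XOR 0xA4 = 0x14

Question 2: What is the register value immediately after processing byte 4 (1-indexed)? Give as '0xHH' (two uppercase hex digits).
Answer: 0xB0

Derivation:
After byte 1 (0x86): reg=0x68
After byte 2 (0xBB): reg=0x37
After byte 3 (0x6D): reg=0x81
After byte 4 (0xD0): reg=0xB0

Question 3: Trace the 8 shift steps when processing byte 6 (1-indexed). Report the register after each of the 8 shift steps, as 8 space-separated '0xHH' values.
Answer: 0x8E 0x1B 0x36 0x6C 0xD8 0xB7 0x69 0xD2

Derivation:
After byte 1 (0x86): reg=0x68
After byte 2 (0xBB): reg=0x37
After byte 3 (0x6D): reg=0x81
After byte 4 (0xD0): reg=0xB0
After byte 5 (0xA4): reg=0x6C
Register before byte 6: 0x6C
After XOR with byte 0x2B: 0x47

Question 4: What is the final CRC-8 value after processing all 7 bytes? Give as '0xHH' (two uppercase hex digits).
After byte 1 (0x86): reg=0x68
After byte 2 (0xBB): reg=0x37
After byte 3 (0x6D): reg=0x81
After byte 4 (0xD0): reg=0xB0
After byte 5 (0xA4): reg=0x6C
After byte 6 (0x2B): reg=0xD2
After byte 7 (0x5C): reg=0xA3

Answer: 0xA3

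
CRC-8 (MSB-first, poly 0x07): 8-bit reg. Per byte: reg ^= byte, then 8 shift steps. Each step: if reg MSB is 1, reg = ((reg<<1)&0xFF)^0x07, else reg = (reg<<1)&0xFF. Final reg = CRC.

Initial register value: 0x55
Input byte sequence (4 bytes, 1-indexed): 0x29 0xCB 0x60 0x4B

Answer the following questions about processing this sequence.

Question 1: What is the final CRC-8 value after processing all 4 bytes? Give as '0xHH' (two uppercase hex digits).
Answer: 0xB8

Derivation:
After byte 1 (0x29): reg=0x73
After byte 2 (0xCB): reg=0x21
After byte 3 (0x60): reg=0xC0
After byte 4 (0x4B): reg=0xB8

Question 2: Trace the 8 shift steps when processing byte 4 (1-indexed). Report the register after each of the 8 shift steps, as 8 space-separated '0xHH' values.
After byte 1 (0x29): reg=0x73
After byte 2 (0xCB): reg=0x21
After byte 3 (0x60): reg=0xC0
Register before byte 4: 0xC0
After XOR with byte 0x4B: 0x8B

Answer: 0x11 0x22 0x44 0x88 0x17 0x2E 0x5C 0xB8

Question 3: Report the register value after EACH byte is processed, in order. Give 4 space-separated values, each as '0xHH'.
0x73 0x21 0xC0 0xB8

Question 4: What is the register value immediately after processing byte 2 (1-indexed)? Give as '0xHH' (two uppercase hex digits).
Answer: 0x21

Derivation:
After byte 1 (0x29): reg=0x73
After byte 2 (0xCB): reg=0x21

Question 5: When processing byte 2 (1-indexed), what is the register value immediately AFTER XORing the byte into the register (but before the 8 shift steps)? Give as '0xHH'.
Answer: 0xB8

Derivation:
Register before byte 2: 0x73
Byte 2: 0xCB
0x73 XOR 0xCB = 0xB8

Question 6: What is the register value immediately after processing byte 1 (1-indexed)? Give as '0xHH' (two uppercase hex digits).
After byte 1 (0x29): reg=0x73

Answer: 0x73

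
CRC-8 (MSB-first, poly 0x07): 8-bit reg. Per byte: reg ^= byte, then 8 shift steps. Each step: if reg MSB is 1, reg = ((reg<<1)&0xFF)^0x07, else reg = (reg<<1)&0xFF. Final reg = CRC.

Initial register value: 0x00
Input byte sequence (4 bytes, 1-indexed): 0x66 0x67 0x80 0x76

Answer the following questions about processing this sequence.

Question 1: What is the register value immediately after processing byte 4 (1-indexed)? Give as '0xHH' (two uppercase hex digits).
After byte 1 (0x66): reg=0x35
After byte 2 (0x67): reg=0xB9
After byte 3 (0x80): reg=0xAF
After byte 4 (0x76): reg=0x01

Answer: 0x01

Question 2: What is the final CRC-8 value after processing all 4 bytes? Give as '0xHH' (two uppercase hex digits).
Answer: 0x01

Derivation:
After byte 1 (0x66): reg=0x35
After byte 2 (0x67): reg=0xB9
After byte 3 (0x80): reg=0xAF
After byte 4 (0x76): reg=0x01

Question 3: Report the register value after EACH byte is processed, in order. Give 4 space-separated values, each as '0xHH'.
0x35 0xB9 0xAF 0x01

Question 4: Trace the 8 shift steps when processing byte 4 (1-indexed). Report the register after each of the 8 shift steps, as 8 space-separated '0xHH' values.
After byte 1 (0x66): reg=0x35
After byte 2 (0x67): reg=0xB9
After byte 3 (0x80): reg=0xAF
Register before byte 4: 0xAF
After XOR with byte 0x76: 0xD9

Answer: 0xB5 0x6D 0xDA 0xB3 0x61 0xC2 0x83 0x01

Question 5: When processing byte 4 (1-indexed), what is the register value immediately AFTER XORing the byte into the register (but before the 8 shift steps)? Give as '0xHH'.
Register before byte 4: 0xAF
Byte 4: 0x76
0xAF XOR 0x76 = 0xD9

Answer: 0xD9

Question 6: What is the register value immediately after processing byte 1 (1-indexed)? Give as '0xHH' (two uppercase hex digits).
Answer: 0x35

Derivation:
After byte 1 (0x66): reg=0x35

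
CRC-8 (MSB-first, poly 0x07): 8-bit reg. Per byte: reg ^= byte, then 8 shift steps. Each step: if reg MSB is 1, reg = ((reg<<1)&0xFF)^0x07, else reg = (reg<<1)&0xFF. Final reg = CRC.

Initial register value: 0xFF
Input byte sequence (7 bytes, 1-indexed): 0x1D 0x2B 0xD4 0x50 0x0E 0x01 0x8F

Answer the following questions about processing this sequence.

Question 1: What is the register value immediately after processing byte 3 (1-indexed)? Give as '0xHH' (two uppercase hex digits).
Answer: 0x03

Derivation:
After byte 1 (0x1D): reg=0xA0
After byte 2 (0x2B): reg=0xB8
After byte 3 (0xD4): reg=0x03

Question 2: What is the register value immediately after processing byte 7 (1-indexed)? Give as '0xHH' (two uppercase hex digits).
Answer: 0x5B

Derivation:
After byte 1 (0x1D): reg=0xA0
After byte 2 (0x2B): reg=0xB8
After byte 3 (0xD4): reg=0x03
After byte 4 (0x50): reg=0xBE
After byte 5 (0x0E): reg=0x19
After byte 6 (0x01): reg=0x48
After byte 7 (0x8F): reg=0x5B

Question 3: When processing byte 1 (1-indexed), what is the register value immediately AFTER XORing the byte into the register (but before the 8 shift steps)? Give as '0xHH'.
Answer: 0xE2

Derivation:
Register before byte 1: 0xFF
Byte 1: 0x1D
0xFF XOR 0x1D = 0xE2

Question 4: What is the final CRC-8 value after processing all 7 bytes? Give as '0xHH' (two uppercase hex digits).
After byte 1 (0x1D): reg=0xA0
After byte 2 (0x2B): reg=0xB8
After byte 3 (0xD4): reg=0x03
After byte 4 (0x50): reg=0xBE
After byte 5 (0x0E): reg=0x19
After byte 6 (0x01): reg=0x48
After byte 7 (0x8F): reg=0x5B

Answer: 0x5B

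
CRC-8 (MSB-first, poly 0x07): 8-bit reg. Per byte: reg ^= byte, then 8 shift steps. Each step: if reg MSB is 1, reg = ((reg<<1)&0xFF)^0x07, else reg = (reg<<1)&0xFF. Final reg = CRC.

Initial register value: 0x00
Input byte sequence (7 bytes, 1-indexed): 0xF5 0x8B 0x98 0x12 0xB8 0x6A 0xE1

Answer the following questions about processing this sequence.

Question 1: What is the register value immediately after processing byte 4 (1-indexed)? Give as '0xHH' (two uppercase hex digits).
Answer: 0x9D

Derivation:
After byte 1 (0xF5): reg=0xC5
After byte 2 (0x8B): reg=0xED
After byte 3 (0x98): reg=0x4C
After byte 4 (0x12): reg=0x9D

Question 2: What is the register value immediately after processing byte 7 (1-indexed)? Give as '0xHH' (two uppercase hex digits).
After byte 1 (0xF5): reg=0xC5
After byte 2 (0x8B): reg=0xED
After byte 3 (0x98): reg=0x4C
After byte 4 (0x12): reg=0x9D
After byte 5 (0xB8): reg=0xFB
After byte 6 (0x6A): reg=0xFE
After byte 7 (0xE1): reg=0x5D

Answer: 0x5D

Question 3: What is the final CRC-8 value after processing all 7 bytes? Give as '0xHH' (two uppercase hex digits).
Answer: 0x5D

Derivation:
After byte 1 (0xF5): reg=0xC5
After byte 2 (0x8B): reg=0xED
After byte 3 (0x98): reg=0x4C
After byte 4 (0x12): reg=0x9D
After byte 5 (0xB8): reg=0xFB
After byte 6 (0x6A): reg=0xFE
After byte 7 (0xE1): reg=0x5D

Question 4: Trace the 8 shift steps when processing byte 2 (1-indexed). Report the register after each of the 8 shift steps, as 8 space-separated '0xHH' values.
Answer: 0x9C 0x3F 0x7E 0xFC 0xFF 0xF9 0xF5 0xED

Derivation:
After byte 1 (0xF5): reg=0xC5
Register before byte 2: 0xC5
After XOR with byte 0x8B: 0x4E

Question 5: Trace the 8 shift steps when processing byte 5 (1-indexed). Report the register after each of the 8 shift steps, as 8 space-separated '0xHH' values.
After byte 1 (0xF5): reg=0xC5
After byte 2 (0x8B): reg=0xED
After byte 3 (0x98): reg=0x4C
After byte 4 (0x12): reg=0x9D
Register before byte 5: 0x9D
After XOR with byte 0xB8: 0x25

Answer: 0x4A 0x94 0x2F 0x5E 0xBC 0x7F 0xFE 0xFB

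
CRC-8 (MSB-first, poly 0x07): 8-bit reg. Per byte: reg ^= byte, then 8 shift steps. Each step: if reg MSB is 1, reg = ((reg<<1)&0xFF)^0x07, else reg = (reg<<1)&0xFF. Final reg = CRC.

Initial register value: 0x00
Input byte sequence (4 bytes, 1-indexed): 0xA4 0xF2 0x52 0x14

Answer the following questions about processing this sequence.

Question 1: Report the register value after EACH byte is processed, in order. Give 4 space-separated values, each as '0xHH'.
0x75 0x9C 0x64 0x57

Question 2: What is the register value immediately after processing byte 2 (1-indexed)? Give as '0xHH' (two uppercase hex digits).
Answer: 0x9C

Derivation:
After byte 1 (0xA4): reg=0x75
After byte 2 (0xF2): reg=0x9C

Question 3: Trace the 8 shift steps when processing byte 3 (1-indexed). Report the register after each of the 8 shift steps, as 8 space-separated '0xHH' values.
Answer: 0x9B 0x31 0x62 0xC4 0x8F 0x19 0x32 0x64

Derivation:
After byte 1 (0xA4): reg=0x75
After byte 2 (0xF2): reg=0x9C
Register before byte 3: 0x9C
After XOR with byte 0x52: 0xCE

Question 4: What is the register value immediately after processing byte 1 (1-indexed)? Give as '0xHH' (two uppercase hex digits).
Answer: 0x75

Derivation:
After byte 1 (0xA4): reg=0x75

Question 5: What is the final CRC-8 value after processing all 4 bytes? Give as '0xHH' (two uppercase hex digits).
After byte 1 (0xA4): reg=0x75
After byte 2 (0xF2): reg=0x9C
After byte 3 (0x52): reg=0x64
After byte 4 (0x14): reg=0x57

Answer: 0x57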